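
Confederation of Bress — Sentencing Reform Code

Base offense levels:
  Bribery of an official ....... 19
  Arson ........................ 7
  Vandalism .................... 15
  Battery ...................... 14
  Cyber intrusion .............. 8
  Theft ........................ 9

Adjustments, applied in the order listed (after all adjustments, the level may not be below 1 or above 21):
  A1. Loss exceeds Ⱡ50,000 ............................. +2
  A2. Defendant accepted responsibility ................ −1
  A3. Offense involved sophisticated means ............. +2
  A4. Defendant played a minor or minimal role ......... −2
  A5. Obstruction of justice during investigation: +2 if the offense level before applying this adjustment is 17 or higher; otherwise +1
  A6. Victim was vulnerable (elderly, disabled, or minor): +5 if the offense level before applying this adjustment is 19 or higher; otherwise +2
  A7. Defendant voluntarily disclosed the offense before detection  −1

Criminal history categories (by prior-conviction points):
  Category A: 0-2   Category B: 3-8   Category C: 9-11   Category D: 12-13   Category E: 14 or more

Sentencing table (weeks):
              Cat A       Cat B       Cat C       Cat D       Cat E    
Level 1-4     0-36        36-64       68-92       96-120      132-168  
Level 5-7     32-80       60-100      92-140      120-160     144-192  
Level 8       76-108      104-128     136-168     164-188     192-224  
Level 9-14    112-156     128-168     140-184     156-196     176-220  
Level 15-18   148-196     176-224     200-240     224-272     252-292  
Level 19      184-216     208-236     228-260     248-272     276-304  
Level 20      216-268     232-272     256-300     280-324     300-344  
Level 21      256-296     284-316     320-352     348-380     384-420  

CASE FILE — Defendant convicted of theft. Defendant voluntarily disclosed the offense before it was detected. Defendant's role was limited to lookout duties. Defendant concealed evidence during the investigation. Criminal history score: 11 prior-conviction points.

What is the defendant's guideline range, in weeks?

Base offense level for theft: 9.
A1 does not apply.
A2 does not apply.
A3 does not apply.
A4 applies: 9 − 2 = 7.
A5 applies (level before this adjustment is 7 < 17, so +1): 7 + 1 = 8.
A6 does not apply.
A7 applies: 8 − 1 = 7.
Final offense level: 7.
Criminal history: 11 prior points → Category C (9-11).
Level 7 falls in the 5-7 band.
Grid: Level 5-7 × Category C = 92-140 weeks.

92-140 weeks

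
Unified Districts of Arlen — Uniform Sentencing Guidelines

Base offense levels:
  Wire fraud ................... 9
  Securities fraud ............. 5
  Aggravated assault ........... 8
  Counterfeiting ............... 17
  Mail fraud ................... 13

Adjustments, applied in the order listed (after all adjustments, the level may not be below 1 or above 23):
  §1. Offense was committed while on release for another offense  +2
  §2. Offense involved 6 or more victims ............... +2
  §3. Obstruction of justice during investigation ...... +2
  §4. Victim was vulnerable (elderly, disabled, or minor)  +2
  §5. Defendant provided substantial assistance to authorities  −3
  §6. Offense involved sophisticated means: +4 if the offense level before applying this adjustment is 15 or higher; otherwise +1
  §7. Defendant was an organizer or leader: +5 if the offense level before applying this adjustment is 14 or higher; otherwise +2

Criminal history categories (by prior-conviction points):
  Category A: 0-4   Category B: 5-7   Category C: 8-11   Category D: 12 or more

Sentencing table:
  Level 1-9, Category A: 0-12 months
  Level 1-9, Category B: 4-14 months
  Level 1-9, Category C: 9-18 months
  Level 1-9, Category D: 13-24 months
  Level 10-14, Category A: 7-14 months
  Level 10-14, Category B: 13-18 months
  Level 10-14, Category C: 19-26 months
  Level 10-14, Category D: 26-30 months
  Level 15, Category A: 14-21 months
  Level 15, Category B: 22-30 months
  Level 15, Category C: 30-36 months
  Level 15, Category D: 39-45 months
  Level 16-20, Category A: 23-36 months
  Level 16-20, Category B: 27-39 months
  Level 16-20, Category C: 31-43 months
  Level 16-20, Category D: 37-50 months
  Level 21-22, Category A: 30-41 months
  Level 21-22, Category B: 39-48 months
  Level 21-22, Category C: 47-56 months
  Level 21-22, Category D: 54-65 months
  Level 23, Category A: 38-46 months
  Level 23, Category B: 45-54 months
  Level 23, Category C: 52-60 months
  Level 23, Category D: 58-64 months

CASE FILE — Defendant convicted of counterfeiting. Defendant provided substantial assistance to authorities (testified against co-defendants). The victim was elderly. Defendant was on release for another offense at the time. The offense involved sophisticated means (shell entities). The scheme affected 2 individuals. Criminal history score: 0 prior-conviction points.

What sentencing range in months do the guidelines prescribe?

30-41 months

Base offense level for counterfeiting: 17.
§1 applies: 17 + 2 = 19.
§4 applies: 19 + 2 = 21.
§5 applies: 21 − 3 = 18.
§6 applies (level before this adjustment is 18 ≥ 15, so +4): 18 + 4 = 22.
Final offense level: 22.
Criminal history: 0 prior points → Category A (0-4).
Level 22 falls in the 21-22 band.
Grid: Level 21-22 × Category A = 30-41 months.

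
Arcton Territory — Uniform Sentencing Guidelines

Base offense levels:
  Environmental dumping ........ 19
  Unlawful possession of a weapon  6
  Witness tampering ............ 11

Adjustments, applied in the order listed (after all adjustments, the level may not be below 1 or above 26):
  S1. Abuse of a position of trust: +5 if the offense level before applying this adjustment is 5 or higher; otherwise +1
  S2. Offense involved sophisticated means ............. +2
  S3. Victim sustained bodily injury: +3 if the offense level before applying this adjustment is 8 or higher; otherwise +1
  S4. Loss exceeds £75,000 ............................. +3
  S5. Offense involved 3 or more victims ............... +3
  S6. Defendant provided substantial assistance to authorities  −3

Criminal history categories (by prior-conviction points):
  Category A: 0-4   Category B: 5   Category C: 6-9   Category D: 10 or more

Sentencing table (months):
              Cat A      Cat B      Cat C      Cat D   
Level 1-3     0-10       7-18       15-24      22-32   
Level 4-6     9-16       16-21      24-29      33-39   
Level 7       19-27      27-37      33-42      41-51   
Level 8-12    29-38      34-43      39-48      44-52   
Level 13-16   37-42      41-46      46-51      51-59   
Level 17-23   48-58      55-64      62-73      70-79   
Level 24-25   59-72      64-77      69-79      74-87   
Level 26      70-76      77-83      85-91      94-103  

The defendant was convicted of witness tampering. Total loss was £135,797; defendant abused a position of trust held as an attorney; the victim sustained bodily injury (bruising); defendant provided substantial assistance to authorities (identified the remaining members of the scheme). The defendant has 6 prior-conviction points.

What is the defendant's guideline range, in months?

62-73 months

Base offense level for witness tampering: 11.
S1 applies (level before this adjustment is 11 ≥ 5, so +5): 11 + 5 = 16.
S2 does not apply.
S3 applies (level before this adjustment is 16 ≥ 8, so +3): 16 + 3 = 19.
S4 applies: 19 + 3 = 22.
S5 does not apply.
S6 applies: 22 − 3 = 19.
Final offense level: 19.
Criminal history: 6 prior points → Category C (6-9).
Level 19 falls in the 17-23 band.
Grid: Level 17-23 × Category C = 62-73 months.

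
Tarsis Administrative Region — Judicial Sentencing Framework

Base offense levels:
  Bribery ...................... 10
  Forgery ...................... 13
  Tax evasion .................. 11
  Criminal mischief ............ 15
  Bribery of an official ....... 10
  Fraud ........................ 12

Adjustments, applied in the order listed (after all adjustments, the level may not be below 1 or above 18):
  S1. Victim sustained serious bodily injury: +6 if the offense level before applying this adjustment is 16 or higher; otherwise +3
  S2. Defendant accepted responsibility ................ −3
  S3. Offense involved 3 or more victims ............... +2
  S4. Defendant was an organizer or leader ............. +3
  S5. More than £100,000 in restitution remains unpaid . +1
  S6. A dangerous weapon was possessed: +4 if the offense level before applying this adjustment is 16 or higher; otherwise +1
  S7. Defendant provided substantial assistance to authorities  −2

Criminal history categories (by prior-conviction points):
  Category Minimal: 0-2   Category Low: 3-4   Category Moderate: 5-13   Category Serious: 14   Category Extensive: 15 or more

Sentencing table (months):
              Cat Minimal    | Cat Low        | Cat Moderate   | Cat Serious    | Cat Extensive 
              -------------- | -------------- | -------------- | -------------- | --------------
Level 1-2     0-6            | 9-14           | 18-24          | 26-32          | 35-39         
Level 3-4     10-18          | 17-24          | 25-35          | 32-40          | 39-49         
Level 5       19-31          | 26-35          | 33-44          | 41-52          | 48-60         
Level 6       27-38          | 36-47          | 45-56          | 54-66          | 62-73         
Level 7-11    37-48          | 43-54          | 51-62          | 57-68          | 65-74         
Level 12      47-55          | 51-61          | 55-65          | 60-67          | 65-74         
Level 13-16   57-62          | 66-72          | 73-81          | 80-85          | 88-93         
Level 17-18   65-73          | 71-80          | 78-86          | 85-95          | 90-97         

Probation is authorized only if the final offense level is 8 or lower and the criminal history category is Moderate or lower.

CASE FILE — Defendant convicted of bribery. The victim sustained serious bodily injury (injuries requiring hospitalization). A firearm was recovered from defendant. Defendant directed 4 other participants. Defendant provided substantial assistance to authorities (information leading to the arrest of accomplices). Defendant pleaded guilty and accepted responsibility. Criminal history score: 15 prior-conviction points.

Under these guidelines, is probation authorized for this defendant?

Base offense level for bribery: 10.
S1 applies (level before this adjustment is 10 < 16, so +3): 10 + 3 = 13.
S2 applies: 13 − 3 = 10.
S4 applies: 10 + 3 = 13.
S6 applies (level before this adjustment is 13 < 16, so +1): 13 + 1 = 14.
S7 applies: 14 − 2 = 12.
Final offense level: 12.
Criminal history: 15 prior points → Category Extensive (15+).
Level 12 falls in the 12 band.
Grid: Level 12 × Category Extensive = 65-74 months.
Probation check: level 12 > 8 and category Extensive > Moderate → not eligible.

No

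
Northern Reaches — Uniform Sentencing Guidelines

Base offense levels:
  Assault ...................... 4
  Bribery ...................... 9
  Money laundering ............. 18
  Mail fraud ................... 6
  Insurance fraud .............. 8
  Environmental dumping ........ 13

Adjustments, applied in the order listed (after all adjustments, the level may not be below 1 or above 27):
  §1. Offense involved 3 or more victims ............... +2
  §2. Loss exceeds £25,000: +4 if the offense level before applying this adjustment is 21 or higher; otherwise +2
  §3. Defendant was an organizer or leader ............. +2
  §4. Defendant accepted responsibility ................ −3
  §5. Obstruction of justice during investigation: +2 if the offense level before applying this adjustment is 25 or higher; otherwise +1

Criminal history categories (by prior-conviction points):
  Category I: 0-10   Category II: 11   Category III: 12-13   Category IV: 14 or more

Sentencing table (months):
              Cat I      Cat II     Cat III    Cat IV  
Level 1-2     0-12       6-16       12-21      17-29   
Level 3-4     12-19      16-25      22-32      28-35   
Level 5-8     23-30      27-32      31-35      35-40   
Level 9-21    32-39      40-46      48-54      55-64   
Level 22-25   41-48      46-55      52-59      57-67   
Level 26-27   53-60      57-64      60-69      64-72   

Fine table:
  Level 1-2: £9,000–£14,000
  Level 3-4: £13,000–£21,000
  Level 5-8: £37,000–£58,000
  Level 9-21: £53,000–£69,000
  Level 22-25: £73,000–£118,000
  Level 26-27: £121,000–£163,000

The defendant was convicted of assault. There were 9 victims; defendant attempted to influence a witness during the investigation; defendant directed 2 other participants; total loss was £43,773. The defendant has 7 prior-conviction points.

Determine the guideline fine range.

Base offense level for assault: 4.
§1 applies: 4 + 2 = 6.
§2 applies (level before this adjustment is 6 < 21, so +2): 6 + 2 = 8.
§3 applies: 8 + 2 = 10.
§5 applies (level before this adjustment is 10 < 25, so +1): 10 + 1 = 11.
Final offense level: 11.
Level 11 falls in the 9-21 band.
Fine table: Level 9-21 → £53,000–£69,000.

£53,000–£69,000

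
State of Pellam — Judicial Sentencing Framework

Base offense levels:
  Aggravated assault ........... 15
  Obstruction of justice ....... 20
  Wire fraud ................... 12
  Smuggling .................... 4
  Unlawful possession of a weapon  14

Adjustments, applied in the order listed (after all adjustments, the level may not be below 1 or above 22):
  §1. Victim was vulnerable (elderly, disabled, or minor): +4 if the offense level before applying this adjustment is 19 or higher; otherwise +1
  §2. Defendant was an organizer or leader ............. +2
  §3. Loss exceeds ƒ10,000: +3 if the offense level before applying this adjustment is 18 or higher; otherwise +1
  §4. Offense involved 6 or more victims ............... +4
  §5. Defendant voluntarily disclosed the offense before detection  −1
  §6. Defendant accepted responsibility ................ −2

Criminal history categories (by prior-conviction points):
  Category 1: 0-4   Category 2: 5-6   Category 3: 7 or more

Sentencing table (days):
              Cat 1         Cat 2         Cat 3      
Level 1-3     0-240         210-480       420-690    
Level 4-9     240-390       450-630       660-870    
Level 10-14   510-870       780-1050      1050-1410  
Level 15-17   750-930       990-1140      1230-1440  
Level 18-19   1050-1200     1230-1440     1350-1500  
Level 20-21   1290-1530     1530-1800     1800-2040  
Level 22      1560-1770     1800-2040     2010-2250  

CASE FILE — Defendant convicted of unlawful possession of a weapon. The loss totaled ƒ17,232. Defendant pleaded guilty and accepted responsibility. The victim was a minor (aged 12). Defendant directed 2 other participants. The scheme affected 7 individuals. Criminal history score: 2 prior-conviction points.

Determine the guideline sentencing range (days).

Base offense level for unlawful possession of a weapon: 14.
§1 applies (level before this adjustment is 14 < 19, so +1): 14 + 1 = 15.
§2 applies: 15 + 2 = 17.
§3 applies (level before this adjustment is 17 < 18, so +1): 17 + 1 = 18.
§4 applies: 18 + 4 = 22.
§6 applies: 22 − 2 = 20.
Final offense level: 20.
Criminal history: 2 prior points → Category 1 (0-4).
Level 20 falls in the 20-21 band.
Grid: Level 20-21 × Category 1 = 1290-1530 days.

1290-1530 days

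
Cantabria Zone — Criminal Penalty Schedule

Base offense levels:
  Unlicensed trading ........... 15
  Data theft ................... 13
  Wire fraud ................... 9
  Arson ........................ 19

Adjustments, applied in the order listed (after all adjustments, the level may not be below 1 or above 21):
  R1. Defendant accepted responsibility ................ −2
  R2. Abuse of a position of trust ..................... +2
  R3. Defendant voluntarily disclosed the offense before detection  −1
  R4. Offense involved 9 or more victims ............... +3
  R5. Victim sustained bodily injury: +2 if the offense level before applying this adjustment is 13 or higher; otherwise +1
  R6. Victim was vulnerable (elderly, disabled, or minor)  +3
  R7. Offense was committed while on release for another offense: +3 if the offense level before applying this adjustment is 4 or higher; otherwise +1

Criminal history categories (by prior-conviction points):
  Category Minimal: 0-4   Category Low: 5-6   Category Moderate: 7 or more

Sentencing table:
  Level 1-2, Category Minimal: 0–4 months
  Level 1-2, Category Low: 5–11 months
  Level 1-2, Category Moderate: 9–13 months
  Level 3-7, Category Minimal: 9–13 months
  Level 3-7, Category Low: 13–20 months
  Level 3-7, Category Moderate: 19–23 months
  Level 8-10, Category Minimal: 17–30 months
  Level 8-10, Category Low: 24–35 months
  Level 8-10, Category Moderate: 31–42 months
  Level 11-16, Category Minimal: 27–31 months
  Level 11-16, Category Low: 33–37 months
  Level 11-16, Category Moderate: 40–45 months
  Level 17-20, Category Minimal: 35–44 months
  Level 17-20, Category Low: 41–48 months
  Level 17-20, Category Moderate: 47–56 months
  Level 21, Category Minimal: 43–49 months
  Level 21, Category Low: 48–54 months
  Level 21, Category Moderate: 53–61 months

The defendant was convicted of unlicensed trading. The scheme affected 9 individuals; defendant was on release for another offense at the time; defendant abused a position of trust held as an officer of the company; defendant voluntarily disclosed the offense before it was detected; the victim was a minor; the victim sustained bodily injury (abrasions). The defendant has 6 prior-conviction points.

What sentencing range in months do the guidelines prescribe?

Base offense level for unlicensed trading: 15.
R1 does not apply.
R2 applies: 15 + 2 = 17.
R3 applies: 17 − 1 = 16.
R4 applies: 16 + 3 = 19.
R5 applies (level before this adjustment is 19 ≥ 13, so +2): 19 + 2 = 21.
R6 applies: 21 + 3 = 24.
R7 applies (level before this adjustment is 24 ≥ 4, so +3): 24 + 3 = 27.
Level 27 exceeds the maximum of 21; capped at 21.
Final offense level: 21.
Criminal history: 6 prior points → Category Low (5-6).
Level 21 falls in the 21 band.
Grid: Level 21 × Category Low = 48-54 months.

48-54 months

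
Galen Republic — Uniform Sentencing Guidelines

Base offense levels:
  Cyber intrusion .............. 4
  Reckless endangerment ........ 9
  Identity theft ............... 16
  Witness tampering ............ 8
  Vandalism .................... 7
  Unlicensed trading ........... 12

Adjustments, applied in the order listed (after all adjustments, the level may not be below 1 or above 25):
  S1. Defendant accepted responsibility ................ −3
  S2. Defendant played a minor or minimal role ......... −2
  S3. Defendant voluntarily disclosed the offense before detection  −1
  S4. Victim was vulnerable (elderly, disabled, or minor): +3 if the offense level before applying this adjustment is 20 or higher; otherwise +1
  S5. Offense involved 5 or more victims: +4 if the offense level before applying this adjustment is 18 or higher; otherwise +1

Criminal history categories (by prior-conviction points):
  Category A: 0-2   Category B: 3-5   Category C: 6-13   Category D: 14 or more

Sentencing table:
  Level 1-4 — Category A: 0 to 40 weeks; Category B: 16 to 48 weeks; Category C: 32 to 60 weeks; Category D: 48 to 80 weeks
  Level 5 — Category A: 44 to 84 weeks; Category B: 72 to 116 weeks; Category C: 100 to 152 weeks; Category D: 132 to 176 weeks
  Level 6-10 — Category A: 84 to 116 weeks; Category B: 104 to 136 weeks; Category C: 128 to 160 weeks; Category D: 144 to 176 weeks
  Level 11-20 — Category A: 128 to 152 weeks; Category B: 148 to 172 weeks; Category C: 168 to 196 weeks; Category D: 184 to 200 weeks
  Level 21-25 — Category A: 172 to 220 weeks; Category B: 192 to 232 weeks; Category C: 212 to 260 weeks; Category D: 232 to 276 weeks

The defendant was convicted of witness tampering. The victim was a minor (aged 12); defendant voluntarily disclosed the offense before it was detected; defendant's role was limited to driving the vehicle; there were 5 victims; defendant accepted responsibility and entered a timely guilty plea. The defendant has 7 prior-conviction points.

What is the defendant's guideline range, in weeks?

32-60 weeks

Base offense level for witness tampering: 8.
S1 applies: 8 − 3 = 5.
S2 applies: 5 − 2 = 3.
S3 applies: 3 − 1 = 2.
S4 applies (level before this adjustment is 2 < 20, so +1): 2 + 1 = 3.
S5 applies (level before this adjustment is 3 < 18, so +1): 3 + 1 = 4.
Final offense level: 4.
Criminal history: 7 prior points → Category C (6-13).
Level 4 falls in the 1-4 band.
Grid: Level 1-4 × Category C = 32-60 weeks.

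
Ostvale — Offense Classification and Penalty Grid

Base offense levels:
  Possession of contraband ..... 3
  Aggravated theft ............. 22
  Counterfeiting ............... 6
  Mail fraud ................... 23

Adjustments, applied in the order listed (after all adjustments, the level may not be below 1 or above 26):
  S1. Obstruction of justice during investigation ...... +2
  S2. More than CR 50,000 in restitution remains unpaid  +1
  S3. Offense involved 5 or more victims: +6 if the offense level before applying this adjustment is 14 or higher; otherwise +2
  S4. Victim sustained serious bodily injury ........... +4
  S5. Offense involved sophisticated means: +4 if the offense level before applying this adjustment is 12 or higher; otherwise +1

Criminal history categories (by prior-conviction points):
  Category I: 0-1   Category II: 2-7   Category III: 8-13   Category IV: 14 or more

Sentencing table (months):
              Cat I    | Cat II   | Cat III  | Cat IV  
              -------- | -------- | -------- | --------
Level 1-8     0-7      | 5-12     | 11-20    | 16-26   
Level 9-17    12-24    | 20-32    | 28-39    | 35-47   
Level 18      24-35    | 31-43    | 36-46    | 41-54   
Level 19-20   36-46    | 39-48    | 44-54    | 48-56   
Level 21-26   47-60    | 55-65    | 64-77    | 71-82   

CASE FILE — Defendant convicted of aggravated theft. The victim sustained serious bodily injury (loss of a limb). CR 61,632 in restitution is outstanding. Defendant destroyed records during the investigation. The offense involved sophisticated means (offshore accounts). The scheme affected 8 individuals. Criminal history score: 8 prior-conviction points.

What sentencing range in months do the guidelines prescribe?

Base offense level for aggravated theft: 22.
S1 applies: 22 + 2 = 24.
S2 applies: 24 + 1 = 25.
S3 applies (level before this adjustment is 25 ≥ 14, so +6): 25 + 6 = 31.
S4 applies: 31 + 4 = 35.
S5 applies (level before this adjustment is 35 ≥ 12, so +4): 35 + 4 = 39.
Level 39 exceeds the maximum of 26; capped at 26.
Final offense level: 26.
Criminal history: 8 prior points → Category III (8-13).
Level 26 falls in the 21-26 band.
Grid: Level 21-26 × Category III = 64-77 months.

64-77 months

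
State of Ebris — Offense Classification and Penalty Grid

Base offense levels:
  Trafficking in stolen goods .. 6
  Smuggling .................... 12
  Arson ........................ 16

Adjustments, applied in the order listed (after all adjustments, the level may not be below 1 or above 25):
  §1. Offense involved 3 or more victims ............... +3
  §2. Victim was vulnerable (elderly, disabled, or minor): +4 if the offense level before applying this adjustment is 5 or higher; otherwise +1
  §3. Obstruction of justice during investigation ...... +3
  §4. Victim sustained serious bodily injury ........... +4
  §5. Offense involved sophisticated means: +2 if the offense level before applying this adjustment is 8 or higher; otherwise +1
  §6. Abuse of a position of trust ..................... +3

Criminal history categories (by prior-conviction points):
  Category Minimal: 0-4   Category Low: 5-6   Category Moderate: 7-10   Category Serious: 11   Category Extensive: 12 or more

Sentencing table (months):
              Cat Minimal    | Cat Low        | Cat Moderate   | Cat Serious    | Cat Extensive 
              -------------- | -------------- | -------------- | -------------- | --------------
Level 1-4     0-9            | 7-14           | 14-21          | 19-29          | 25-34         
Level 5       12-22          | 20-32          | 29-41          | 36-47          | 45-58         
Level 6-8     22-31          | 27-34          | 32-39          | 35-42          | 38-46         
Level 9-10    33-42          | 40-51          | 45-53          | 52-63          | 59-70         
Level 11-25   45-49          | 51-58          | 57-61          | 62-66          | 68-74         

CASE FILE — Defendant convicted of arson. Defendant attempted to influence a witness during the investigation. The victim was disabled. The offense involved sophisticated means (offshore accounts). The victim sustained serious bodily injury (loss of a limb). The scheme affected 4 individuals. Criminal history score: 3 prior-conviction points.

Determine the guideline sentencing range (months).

Base offense level for arson: 16.
§1 applies: 16 + 3 = 19.
§2 applies (level before this adjustment is 19 ≥ 5, so +4): 19 + 4 = 23.
§3 applies: 23 + 3 = 26.
§4 applies: 26 + 4 = 30.
§5 applies (level before this adjustment is 30 ≥ 8, so +2): 30 + 2 = 32.
Level 32 exceeds the maximum of 25; capped at 25.
Final offense level: 25.
Criminal history: 3 prior points → Category Minimal (0-4).
Level 25 falls in the 11-25 band.
Grid: Level 11-25 × Category Minimal = 45-49 months.

45-49 months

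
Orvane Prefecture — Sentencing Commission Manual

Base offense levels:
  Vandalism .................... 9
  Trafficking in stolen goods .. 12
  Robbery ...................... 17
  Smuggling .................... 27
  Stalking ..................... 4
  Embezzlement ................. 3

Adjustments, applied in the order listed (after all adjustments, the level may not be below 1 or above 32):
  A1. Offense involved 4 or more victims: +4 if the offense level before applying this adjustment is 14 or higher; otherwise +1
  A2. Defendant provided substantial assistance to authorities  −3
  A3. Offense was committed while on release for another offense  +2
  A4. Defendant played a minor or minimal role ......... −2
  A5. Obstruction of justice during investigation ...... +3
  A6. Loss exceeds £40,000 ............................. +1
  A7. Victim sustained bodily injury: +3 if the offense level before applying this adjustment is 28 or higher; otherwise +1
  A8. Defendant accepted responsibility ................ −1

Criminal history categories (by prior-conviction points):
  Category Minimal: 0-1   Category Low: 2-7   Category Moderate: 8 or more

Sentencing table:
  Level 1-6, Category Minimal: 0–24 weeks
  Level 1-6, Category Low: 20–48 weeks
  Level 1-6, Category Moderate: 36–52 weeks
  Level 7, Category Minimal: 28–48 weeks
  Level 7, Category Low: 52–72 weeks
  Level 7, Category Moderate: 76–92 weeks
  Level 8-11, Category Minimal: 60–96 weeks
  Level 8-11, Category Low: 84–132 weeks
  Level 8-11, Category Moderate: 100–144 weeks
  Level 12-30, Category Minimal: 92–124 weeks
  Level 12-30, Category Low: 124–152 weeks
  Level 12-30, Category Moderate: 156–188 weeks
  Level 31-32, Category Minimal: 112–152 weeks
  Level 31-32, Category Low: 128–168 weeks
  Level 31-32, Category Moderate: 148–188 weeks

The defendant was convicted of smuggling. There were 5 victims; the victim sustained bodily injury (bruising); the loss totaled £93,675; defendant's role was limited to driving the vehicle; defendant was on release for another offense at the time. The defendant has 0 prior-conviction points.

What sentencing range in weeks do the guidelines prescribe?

112-152 weeks

Base offense level for smuggling: 27.
A1 applies (level before this adjustment is 27 ≥ 14, so +4): 27 + 4 = 31.
A2 does not apply.
A3 applies: 31 + 2 = 33.
A4 applies: 33 − 2 = 31.
A5 does not apply.
A6 applies: 31 + 1 = 32.
A7 applies (level before this adjustment is 32 ≥ 28, so +3): 32 + 3 = 35.
Level 35 exceeds the maximum of 32; capped at 32.
Final offense level: 32.
Criminal history: 0 prior points → Category Minimal (0-1).
Level 32 falls in the 31-32 band.
Grid: Level 31-32 × Category Minimal = 112-152 weeks.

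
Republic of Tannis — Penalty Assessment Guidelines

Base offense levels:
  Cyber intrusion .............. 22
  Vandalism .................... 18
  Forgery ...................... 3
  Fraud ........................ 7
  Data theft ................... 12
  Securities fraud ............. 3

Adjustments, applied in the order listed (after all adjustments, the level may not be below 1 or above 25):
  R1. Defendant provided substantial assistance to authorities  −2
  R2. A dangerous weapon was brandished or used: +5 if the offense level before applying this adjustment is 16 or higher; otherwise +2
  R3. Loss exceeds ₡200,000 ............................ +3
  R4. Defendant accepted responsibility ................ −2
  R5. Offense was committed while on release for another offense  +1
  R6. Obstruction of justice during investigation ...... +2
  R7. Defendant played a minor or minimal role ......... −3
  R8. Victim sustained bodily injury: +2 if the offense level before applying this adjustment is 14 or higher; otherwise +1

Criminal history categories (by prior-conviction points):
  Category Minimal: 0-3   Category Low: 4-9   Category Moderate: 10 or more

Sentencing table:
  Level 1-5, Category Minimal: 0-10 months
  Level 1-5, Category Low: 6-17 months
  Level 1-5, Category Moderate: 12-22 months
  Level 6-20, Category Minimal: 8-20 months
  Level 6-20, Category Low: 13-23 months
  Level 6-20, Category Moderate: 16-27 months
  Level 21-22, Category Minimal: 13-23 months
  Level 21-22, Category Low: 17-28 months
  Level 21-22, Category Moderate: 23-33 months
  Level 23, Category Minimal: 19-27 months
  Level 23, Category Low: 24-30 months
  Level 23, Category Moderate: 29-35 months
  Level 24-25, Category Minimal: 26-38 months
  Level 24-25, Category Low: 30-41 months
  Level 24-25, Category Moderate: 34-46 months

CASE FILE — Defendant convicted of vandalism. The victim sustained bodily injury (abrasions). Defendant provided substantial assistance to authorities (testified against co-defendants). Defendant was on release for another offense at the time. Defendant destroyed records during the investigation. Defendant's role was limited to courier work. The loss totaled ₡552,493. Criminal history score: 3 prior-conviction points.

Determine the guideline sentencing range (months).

13-23 months

Base offense level for vandalism: 18.
R1 applies: 18 − 2 = 16.
R3 applies: 16 + 3 = 19.
R5 applies: 19 + 1 = 20.
R6 applies: 20 + 2 = 22.
R7 applies: 22 − 3 = 19.
R8 applies (level before this adjustment is 19 ≥ 14, so +2): 19 + 2 = 21.
Final offense level: 21.
Criminal history: 3 prior points → Category Minimal (0-3).
Level 21 falls in the 21-22 band.
Grid: Level 21-22 × Category Minimal = 13-23 months.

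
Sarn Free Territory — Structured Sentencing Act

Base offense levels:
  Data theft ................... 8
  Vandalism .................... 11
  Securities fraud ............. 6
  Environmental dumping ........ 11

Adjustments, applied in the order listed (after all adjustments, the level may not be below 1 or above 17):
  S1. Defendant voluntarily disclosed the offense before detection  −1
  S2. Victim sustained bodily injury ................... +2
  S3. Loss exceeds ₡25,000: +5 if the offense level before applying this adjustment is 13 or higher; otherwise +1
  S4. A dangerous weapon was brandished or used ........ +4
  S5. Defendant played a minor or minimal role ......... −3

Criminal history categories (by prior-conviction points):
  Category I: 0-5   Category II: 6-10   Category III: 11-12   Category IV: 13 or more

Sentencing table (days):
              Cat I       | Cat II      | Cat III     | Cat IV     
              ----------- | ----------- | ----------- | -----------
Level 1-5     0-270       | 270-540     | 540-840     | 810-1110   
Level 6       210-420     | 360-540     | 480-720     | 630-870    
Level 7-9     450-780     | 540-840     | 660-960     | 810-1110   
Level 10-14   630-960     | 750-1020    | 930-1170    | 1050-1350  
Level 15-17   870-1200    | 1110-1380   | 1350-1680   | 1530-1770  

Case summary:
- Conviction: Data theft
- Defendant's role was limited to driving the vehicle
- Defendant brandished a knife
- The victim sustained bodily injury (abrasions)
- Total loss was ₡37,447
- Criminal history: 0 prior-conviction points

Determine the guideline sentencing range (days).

630-960 days

Base offense level for data theft: 8.
S1 does not apply.
S2 applies: 8 + 2 = 10.
S3 applies (level before this adjustment is 10 < 13, so +1): 10 + 1 = 11.
S4 applies: 11 + 4 = 15.
S5 applies: 15 − 3 = 12.
Final offense level: 12.
Criminal history: 0 prior points → Category I (0-5).
Level 12 falls in the 10-14 band.
Grid: Level 10-14 × Category I = 630-960 days.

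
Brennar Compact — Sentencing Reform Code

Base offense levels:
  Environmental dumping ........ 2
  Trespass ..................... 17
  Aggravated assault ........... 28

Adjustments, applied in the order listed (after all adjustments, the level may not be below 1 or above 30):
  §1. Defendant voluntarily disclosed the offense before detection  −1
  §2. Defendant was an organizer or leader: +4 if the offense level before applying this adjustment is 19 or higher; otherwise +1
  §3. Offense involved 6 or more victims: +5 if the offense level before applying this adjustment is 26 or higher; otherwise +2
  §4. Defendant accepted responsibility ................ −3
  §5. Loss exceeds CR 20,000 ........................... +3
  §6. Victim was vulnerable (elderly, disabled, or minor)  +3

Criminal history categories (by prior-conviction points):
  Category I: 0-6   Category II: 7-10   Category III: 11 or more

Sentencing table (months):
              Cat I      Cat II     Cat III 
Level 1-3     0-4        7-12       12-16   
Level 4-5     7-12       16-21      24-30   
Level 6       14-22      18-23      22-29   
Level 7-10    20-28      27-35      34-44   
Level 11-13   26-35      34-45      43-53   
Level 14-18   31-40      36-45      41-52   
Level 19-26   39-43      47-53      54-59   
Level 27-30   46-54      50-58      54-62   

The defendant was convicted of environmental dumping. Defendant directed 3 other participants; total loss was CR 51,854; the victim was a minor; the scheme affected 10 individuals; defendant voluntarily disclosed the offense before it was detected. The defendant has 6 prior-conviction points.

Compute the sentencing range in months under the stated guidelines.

20-28 months

Base offense level for environmental dumping: 2.
§1 applies: 2 − 1 = 1.
§2 applies (level before this adjustment is 1 < 19, so +1): 1 + 1 = 2.
§3 applies (level before this adjustment is 2 < 26, so +2): 2 + 2 = 4.
§5 applies: 4 + 3 = 7.
§6 applies: 7 + 3 = 10.
Final offense level: 10.
Criminal history: 6 prior points → Category I (0-6).
Level 10 falls in the 7-10 band.
Grid: Level 7-10 × Category I = 20-28 months.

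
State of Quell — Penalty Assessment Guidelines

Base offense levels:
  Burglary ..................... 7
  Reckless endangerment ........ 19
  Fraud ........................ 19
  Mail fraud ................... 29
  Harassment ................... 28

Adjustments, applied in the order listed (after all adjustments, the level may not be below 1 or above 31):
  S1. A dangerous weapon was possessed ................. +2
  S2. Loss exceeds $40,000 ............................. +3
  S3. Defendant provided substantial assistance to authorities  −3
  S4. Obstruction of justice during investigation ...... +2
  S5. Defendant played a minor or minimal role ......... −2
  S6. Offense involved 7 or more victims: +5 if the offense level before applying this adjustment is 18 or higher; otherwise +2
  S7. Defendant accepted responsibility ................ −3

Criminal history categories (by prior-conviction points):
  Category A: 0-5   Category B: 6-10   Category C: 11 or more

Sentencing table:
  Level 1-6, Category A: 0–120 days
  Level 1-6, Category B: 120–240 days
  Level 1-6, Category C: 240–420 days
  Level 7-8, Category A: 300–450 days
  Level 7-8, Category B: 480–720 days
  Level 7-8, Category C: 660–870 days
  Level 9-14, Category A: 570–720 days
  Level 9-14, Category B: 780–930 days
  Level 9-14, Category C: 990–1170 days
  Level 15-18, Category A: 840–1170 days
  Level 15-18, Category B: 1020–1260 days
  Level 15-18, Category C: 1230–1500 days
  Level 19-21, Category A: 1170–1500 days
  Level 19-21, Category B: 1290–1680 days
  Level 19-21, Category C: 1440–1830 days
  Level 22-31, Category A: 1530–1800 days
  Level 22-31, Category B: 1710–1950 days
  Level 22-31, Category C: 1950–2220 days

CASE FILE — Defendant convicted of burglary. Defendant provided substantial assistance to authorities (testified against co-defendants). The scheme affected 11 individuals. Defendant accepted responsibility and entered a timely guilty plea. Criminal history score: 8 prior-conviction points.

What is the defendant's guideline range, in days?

120-240 days

Base offense level for burglary: 7.
S1 does not apply.
S3 applies: 7 − 3 = 4.
S4 does not apply.
S5 does not apply.
S6 applies (level before this adjustment is 4 < 18, so +2): 4 + 2 = 6.
S7 applies: 6 − 3 = 3.
Final offense level: 3.
Criminal history: 8 prior points → Category B (6-10).
Level 3 falls in the 1-6 band.
Grid: Level 1-6 × Category B = 120-240 days.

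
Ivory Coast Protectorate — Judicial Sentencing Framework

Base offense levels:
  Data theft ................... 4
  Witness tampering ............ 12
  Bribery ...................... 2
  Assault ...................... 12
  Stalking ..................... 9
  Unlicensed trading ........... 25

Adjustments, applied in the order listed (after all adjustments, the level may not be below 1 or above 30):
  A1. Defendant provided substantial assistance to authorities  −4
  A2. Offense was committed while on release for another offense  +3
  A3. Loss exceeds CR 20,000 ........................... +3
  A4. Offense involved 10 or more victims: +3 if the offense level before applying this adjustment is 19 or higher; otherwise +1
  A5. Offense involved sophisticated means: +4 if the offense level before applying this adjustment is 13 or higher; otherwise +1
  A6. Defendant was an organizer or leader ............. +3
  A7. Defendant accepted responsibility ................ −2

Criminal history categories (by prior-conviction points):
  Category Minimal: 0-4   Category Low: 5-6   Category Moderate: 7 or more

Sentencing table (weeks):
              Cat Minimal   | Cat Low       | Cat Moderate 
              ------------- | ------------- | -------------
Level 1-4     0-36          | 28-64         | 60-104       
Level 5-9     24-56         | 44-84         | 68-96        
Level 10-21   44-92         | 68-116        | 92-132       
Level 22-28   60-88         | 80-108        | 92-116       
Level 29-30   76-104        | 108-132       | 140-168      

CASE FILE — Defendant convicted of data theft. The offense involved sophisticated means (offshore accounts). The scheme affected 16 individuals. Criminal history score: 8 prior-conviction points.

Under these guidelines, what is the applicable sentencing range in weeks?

68-96 weeks

Base offense level for data theft: 4.
A3 does not apply.
A4 applies (level before this adjustment is 4 < 19, so +1): 4 + 1 = 5.
A5 applies (level before this adjustment is 5 < 13, so +1): 5 + 1 = 6.
A6 does not apply.
Final offense level: 6.
Criminal history: 8 prior points → Category Moderate (7+).
Level 6 falls in the 5-9 band.
Grid: Level 5-9 × Category Moderate = 68-96 weeks.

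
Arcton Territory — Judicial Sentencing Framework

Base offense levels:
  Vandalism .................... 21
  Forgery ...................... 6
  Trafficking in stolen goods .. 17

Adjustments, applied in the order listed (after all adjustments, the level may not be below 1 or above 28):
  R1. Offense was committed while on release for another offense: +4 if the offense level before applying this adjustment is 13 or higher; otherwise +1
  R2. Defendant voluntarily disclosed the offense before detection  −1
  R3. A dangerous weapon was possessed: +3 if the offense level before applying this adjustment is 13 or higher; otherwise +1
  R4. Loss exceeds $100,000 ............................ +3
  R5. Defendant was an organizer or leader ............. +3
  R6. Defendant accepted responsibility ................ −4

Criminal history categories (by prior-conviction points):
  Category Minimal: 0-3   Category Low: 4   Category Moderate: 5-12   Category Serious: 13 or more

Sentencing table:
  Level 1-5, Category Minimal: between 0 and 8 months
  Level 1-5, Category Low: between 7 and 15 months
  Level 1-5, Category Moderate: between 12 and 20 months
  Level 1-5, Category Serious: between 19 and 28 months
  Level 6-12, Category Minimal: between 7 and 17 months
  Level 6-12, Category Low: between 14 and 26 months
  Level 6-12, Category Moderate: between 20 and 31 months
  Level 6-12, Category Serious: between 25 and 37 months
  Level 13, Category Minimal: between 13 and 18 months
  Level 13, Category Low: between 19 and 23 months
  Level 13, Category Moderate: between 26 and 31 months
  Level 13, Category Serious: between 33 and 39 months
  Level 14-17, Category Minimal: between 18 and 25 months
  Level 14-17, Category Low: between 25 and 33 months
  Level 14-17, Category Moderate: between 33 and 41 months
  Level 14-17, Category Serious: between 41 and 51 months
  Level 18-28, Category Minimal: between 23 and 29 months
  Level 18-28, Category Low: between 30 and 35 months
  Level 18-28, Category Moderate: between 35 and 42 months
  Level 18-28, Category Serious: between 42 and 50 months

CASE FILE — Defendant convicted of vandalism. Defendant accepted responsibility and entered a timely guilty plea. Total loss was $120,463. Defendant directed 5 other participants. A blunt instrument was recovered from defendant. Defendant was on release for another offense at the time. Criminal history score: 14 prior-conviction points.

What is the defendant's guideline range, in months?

42-50 months

Base offense level for vandalism: 21.
R1 applies (level before this adjustment is 21 ≥ 13, so +4): 21 + 4 = 25.
R3 applies (level before this adjustment is 25 ≥ 13, so +3): 25 + 3 = 28.
R4 applies: 28 + 3 = 31.
R5 applies: 31 + 3 = 34.
R6 applies: 34 − 4 = 30.
Level 30 exceeds the maximum of 28; capped at 28.
Final offense level: 28.
Criminal history: 14 prior points → Category Serious (13+).
Level 28 falls in the 18-28 band.
Grid: Level 18-28 × Category Serious = 42-50 months.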